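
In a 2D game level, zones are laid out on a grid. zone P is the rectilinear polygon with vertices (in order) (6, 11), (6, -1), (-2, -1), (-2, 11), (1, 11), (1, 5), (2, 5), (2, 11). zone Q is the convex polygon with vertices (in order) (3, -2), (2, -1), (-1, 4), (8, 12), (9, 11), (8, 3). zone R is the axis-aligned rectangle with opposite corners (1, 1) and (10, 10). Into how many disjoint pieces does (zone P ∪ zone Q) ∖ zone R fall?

(zone P ∪ zone Q) ∖ zone R splits into 2 disjoint pieces (area 7.6597, area 47).

2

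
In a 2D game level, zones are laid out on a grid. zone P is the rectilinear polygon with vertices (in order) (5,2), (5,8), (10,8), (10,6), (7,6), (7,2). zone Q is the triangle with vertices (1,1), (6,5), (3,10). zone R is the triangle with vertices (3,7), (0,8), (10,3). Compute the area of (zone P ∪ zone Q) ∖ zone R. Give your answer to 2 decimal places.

|zone P ∪ zone Q| = 35.2667.
|(zone P ∪ zone Q) ∩ zone R| = 1.7225.
|(zone P ∪ zone Q) ∖ zone R| = 35.2667 − 1.7225 = 33.54.

33.54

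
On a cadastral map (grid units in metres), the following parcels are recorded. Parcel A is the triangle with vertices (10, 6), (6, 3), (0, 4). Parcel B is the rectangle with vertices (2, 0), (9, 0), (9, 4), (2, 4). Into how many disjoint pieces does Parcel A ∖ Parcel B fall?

Parcel A ∖ Parcel B is a single connected region.

1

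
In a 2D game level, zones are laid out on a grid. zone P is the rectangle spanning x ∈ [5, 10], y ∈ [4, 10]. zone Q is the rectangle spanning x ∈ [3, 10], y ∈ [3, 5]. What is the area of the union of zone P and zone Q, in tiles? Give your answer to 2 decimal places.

By inclusion–exclusion:
Individual areas: |zone P| = 30, |zone Q| = 14.
|zone P∩zone Q|: x∈[5,10], y∈[4,5] → 5·1 = 5.
|zone P ∪ zone Q| = 44 − 5 = 39.00.

39.00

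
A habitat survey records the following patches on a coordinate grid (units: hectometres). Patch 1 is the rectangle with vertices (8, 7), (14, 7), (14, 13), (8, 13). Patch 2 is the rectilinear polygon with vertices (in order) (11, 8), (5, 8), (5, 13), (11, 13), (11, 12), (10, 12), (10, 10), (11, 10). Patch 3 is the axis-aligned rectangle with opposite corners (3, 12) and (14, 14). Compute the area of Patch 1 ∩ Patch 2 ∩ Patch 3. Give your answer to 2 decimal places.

The intersection is the polygon with vertices (11,12), (10,12), (8,12), (8,13), (11,13).
By the shoelace formula its area is 3.00.

3.00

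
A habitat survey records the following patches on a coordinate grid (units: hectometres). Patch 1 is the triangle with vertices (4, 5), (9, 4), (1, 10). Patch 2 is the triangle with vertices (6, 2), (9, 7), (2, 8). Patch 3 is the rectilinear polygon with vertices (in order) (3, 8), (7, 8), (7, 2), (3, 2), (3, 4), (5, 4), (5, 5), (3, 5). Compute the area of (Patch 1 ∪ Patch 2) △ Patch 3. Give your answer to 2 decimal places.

|Patch 1 ∪ Patch 2| = 21.2573.
|(Patch 1 ∪ Patch 2) ∩ Patch 3| = 14.2094.
|(Patch 1 ∪ Patch 2) △ Patch 3| = 21.2573 + 22 − 28.4188 = 14.84.

14.84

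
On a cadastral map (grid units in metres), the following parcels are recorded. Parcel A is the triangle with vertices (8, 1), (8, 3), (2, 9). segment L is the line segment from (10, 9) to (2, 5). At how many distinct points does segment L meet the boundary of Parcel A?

The segment meets the boundary at (4.182,6.091), (4.667,6.333).

2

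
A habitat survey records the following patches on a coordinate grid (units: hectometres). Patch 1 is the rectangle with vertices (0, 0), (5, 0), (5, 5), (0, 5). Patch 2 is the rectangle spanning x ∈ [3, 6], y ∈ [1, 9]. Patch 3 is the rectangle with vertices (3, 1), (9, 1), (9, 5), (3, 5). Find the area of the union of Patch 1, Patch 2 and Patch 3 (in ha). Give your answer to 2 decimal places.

By inclusion–exclusion:
Individual areas: |Patch 1| = 25, |Patch 2| = 24, |Patch 3| = 24.
|Patch 1∩Patch 2|: x∈[3,5], y∈[1,5] → 2·4 = 8.
|Patch 1∩Patch 3|: x∈[3,5], y∈[1,5] → 2·4 = 8.
|Patch 2∩Patch 3|: x∈[3,6], y∈[1,5] → 3·4 = 12.
|Patch 1∩Patch 2∩Patch 3| = 8.
|Patch 1 ∪ Patch 2 ∪ Patch 3| = 73 − 28 + 8 = 53.00.

53.00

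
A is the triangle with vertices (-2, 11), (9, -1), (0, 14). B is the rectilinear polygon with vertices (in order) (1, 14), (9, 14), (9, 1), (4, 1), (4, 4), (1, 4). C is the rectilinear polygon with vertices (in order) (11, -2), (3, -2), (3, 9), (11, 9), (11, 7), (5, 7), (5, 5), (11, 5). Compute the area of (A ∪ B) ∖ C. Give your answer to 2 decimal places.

68.08

|A ∪ B| = 105.7091.
|(A ∪ B) ∩ C| = 37.6333.
|(A ∪ B) ∖ C| = 105.7091 − 37.6333 = 68.08.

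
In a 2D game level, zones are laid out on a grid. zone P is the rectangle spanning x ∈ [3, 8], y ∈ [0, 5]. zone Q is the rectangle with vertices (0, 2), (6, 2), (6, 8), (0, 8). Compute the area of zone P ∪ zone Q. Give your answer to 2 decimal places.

52.00

By inclusion–exclusion:
Individual areas: |zone P| = 25, |zone Q| = 36.
|zone P∩zone Q|: x∈[3,6], y∈[2,5] → 3·3 = 9.
|zone P ∪ zone Q| = 61 − 9 = 52.00.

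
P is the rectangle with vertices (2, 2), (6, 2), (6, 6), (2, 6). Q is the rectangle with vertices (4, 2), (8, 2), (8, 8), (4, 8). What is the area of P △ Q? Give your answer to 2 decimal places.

|P∩Q|: x∈[4,6], y∈[2,6] → 2·4 = 8.
|P △ Q| = |P| + |Q| − 2·|P∩Q| = 16 + 24 − 16 = 24.00.

24.00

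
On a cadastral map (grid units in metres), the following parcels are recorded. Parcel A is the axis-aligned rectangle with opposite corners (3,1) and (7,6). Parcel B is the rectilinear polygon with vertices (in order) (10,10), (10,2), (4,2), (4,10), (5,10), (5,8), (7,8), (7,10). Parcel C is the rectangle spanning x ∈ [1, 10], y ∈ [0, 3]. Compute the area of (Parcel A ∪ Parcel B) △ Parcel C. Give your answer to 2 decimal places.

|Parcel A ∪ Parcel B| = 52.
|(Parcel A ∪ Parcel B) ∩ Parcel C| = 11.
|(Parcel A ∪ Parcel B) △ Parcel C| = 52 + 27 − 22 = 57.00.

57.00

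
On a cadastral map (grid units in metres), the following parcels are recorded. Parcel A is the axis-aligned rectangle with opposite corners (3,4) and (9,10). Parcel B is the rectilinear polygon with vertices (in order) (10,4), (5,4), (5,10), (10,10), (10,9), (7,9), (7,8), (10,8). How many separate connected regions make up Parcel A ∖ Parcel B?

Parcel A ∖ Parcel B splits into 2 disjoint pieces (area 2, area 12).

2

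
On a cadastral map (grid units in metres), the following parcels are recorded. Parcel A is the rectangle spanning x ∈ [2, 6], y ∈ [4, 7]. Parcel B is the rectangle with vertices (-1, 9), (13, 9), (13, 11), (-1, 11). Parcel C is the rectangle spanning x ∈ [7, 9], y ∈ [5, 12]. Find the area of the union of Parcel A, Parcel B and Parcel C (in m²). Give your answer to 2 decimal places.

50.00

By inclusion–exclusion:
Individual areas: |Parcel A| = 12, |Parcel B| = 28, |Parcel C| = 14.
|Parcel A∩Parcel B| = 0 (no overlap).
|Parcel A∩Parcel C| = 0 (no overlap).
|Parcel B∩Parcel C|: x∈[7,9], y∈[9,11] → 2·2 = 4.
|Parcel A∩Parcel B∩Parcel C| = 0.
|Parcel A ∪ Parcel B ∪ Parcel C| = 54 − 4 + 0 = 50.00.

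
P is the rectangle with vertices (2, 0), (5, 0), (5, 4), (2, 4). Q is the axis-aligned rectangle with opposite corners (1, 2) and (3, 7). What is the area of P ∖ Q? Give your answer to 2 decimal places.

10.00

|P∩Q|: x∈[2,3], y∈[2,4] → 1·2 = 2.
|P| = 12.
|P ∖ Q| = |P| − |P∩Q| = 12 − 2 = 10.00.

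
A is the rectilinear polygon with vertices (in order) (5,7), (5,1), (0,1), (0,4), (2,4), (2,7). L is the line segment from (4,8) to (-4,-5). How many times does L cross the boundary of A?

4

The segment meets the boundary at (0,1.5), (1.538,4), (2,4.75), (3.385,7).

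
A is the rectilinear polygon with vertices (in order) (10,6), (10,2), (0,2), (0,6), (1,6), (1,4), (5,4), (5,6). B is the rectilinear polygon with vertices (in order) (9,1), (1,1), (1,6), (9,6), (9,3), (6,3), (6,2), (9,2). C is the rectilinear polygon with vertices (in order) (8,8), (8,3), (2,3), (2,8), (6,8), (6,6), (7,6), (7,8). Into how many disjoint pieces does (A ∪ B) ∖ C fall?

(A ∪ B) ∖ C is a single connected region.

1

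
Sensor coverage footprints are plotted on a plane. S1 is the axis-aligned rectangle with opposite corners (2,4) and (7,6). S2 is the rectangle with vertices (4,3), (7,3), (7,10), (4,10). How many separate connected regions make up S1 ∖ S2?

S1 ∖ S2 is a single connected region.

1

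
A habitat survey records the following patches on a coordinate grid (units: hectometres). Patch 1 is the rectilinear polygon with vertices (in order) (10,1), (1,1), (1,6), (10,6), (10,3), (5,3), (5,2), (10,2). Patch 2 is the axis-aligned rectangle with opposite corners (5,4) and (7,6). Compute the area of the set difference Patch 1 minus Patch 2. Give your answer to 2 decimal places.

|Patch 1| = 40, |Patch 1∩Patch 2| = 4.
|Patch 1 ∖ Patch 2| = |Patch 1| − |Patch 1∩Patch 2| = 40 − 4 = 36.00.

36.00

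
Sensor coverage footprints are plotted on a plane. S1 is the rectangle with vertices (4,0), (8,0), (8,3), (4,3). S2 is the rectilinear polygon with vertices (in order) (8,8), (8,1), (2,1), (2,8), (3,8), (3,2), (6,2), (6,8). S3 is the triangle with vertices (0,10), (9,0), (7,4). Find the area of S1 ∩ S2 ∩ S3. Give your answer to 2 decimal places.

The intersection is the polygon with vertices (7.5,3), (8,2), (8,1.111), (6.3,3).
By the shoelace formula its area is 1.36.

1.36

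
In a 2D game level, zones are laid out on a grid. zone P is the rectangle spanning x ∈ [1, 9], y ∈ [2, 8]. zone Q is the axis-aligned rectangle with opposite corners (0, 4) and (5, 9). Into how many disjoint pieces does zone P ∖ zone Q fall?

1

zone P ∖ zone Q is a single connected region.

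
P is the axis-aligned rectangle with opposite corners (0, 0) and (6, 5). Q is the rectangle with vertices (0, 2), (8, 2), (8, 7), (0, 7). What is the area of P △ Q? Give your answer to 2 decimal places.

34.00

|P∩Q|: x∈[0,6], y∈[2,5] → 6·3 = 18.
|P △ Q| = |P| + |Q| − 2·|P∩Q| = 30 + 40 − 36 = 34.00.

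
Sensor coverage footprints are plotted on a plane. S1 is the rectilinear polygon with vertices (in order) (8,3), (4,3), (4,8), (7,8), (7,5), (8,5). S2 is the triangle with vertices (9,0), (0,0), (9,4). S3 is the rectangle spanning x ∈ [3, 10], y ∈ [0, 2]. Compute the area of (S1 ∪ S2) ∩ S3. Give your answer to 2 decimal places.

The region (S1 ∪ S2) ∩ S3 is the polygon with vertices (9,0), (3,0), (3,1.333), (4.5,2), (9,2).
By the shoelace formula its area is 11.50.

11.50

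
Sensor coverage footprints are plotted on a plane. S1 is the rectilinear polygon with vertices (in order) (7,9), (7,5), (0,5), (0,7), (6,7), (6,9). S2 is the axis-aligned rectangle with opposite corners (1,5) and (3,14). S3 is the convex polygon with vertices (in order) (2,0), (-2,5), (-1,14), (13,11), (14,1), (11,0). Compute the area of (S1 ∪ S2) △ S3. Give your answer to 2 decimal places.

151.57

|S1 ∪ S2| = 30.
|(S1 ∪ S2) ∩ S3| = 28.7143.
|(S1 ∪ S2) △ S3| = 30 + 179 − 57.4286 = 151.57.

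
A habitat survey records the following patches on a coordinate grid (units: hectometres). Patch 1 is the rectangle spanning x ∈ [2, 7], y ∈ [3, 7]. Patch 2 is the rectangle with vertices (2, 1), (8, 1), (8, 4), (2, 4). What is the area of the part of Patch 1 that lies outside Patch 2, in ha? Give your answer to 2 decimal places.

15.00

|Patch 1∩Patch 2|: x∈[2,7], y∈[3,4] → 5·1 = 5.
|Patch 1| = 20.
|Patch 1 ∖ Patch 2| = |Patch 1| − |Patch 1∩Patch 2| = 20 − 5 = 15.00.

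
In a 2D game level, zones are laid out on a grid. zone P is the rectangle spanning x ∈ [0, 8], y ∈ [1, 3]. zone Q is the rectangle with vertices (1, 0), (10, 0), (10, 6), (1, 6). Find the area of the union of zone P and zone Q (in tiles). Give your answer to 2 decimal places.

By inclusion–exclusion:
Individual areas: |zone P| = 16, |zone Q| = 54.
|zone P∩zone Q|: x∈[1,8], y∈[1,3] → 7·2 = 14.
|zone P ∪ zone Q| = 70 − 14 = 56.00.

56.00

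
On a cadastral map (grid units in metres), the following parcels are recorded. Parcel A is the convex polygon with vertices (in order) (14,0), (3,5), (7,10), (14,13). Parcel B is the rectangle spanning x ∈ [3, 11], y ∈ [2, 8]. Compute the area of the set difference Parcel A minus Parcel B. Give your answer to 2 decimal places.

48.50

|Parcel A| = 83, |Parcel A∩Parcel B| = 34.5.
|Parcel A ∖ Parcel B| = |Parcel A| − |Parcel A∩Parcel B| = 83 − 34.5 = 48.50.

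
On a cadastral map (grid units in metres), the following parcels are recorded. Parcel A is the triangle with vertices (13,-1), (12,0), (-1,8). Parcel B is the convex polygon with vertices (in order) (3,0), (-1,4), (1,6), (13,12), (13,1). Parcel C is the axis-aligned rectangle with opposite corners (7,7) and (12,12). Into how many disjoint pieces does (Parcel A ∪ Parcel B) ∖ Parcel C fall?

(Parcel A ∪ Parcel B) ∖ Parcel C is a single connected region.

1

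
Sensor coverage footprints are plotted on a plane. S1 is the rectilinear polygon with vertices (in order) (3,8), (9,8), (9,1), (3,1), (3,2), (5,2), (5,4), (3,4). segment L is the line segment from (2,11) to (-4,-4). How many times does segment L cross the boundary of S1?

The segment lies entirely outside S1 and never meets its boundary.

0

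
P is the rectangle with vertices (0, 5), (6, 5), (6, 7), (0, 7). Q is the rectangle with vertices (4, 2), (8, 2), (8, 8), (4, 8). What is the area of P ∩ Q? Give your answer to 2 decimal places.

4.00

|P∩Q|: x∈[4,6], y∈[5,7] → 2·2 = 4.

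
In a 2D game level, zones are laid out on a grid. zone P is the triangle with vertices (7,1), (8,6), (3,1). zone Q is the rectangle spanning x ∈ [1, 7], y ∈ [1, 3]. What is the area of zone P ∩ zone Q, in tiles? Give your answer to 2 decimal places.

6.00

The intersection is the polygon with vertices (5,3), (7,3), (7,1), (3,1).
By the shoelace formula its area is 6.00.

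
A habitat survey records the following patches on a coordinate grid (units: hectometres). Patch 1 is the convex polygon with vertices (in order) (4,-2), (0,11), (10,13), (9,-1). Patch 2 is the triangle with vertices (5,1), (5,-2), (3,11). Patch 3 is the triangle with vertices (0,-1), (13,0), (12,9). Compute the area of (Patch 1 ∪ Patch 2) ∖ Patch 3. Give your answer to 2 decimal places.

|Patch 1 ∪ Patch 2| = 103.503.
|(Patch 1 ∪ Patch 2) ∩ Patch 3| = 28.7445.
|(Patch 1 ∪ Patch 2) ∖ Patch 3| = 103.503 − 28.7445 = 74.76.

74.76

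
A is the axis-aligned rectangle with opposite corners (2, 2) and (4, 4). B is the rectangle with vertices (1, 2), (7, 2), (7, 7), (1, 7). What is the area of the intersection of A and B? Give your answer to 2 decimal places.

4.00

|A∩B|: x∈[2,4], y∈[2,4] → 2·2 = 4.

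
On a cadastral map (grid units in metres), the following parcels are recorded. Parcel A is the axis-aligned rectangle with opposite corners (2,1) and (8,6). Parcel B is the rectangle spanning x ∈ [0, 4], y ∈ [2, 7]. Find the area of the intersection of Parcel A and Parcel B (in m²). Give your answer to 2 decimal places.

|Parcel A∩Parcel B|: x∈[2,4], y∈[2,6] → 2·4 = 8.

8.00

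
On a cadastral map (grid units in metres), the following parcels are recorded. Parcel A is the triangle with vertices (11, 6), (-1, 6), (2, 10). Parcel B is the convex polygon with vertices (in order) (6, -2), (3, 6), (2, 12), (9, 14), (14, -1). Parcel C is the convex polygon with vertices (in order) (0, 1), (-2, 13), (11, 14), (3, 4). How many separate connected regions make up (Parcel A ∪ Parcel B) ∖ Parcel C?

(Parcel A ∪ Parcel B) ∖ Parcel C splits into 3 disjoint pieces (area 0.0152, area 0.0605, area 84.7753).

3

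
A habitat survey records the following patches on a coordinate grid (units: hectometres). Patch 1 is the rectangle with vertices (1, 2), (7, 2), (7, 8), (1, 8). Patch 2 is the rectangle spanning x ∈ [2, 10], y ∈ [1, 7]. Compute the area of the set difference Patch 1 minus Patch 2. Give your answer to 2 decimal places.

11.00

|Patch 1∩Patch 2|: x∈[2,7], y∈[2,7] → 5·5 = 25.
|Patch 1| = 36.
|Patch 1 ∖ Patch 2| = |Patch 1| − |Patch 1∩Patch 2| = 36 − 25 = 11.00.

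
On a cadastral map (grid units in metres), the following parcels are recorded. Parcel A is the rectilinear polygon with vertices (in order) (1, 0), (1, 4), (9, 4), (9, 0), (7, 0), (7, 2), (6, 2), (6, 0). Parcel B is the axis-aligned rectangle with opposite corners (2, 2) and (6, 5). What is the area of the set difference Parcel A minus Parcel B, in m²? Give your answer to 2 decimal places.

|Parcel A| = 30, |Parcel A∩Parcel B| = 8.
|Parcel A ∖ Parcel B| = |Parcel A| − |Parcel A∩Parcel B| = 30 − 8 = 22.00.

22.00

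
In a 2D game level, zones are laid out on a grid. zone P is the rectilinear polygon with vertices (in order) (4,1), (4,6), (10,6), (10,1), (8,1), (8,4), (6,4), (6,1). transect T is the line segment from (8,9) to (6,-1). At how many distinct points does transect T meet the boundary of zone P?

2

The segment meets the boundary at (7,4), (7.4,6).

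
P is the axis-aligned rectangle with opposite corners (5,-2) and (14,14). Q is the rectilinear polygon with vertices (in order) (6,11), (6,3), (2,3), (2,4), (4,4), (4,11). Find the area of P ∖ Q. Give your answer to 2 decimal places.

136.00

|P| = 144, |P∩Q| = 8.
|P ∖ Q| = |P| − |P∩Q| = 144 − 8 = 136.00.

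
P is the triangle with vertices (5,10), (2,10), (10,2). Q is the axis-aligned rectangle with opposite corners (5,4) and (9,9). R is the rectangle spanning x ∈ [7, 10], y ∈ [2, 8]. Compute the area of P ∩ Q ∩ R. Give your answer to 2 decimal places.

The intersection is the polygon with vertices (8.75,4), (8,4), (7,5), (7,6.8).
By the shoelace formula its area is 1.95.

1.95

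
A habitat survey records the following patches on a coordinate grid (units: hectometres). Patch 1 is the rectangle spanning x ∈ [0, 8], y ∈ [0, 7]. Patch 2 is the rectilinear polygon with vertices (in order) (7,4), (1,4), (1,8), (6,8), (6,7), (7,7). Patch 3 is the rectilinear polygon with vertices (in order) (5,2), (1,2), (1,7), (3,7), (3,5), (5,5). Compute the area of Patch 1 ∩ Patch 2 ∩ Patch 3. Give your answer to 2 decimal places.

The intersection is the polygon with vertices (1,4), (1,7), (3,7), (3,5), (5,5), (5,4).
By the shoelace formula its area is 8.00.

8.00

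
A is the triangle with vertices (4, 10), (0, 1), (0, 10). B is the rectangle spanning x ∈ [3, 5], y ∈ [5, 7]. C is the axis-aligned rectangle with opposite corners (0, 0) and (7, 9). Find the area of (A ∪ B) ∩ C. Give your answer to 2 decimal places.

|A ∪ B| = 22.
|(A ∪ B) ∩ C| = 18.22.

18.22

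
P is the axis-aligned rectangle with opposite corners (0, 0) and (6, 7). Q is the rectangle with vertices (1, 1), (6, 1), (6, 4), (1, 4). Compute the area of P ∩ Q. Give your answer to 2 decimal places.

|P∩Q|: x∈[1,6], y∈[1,4] → 5·3 = 15.

15.00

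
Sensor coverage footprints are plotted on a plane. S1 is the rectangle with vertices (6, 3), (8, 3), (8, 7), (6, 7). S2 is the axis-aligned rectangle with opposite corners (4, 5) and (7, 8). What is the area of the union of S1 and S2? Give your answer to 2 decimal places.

15.00

By inclusion–exclusion:
Individual areas: |S1| = 8, |S2| = 9.
|S1∩S2|: x∈[6,7], y∈[5,7] → 1·2 = 2.
|S1 ∪ S2| = 17 − 2 = 15.00.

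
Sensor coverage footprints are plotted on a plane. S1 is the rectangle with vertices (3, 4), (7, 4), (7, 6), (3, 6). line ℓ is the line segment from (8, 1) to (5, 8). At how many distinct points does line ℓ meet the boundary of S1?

The segment meets the boundary at (5.857,6), (6.714,4).

2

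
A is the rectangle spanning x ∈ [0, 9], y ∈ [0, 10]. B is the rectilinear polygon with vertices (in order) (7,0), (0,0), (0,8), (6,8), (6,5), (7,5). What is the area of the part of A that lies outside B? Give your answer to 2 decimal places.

37.00

|A| = 90, |A∩B| = 53.
|A ∖ B| = |A| − |A∩B| = 90 − 53 = 37.00.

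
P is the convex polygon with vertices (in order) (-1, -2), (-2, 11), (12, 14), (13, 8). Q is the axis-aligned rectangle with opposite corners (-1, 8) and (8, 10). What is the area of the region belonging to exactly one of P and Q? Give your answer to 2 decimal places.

|P| = 139.5, |Q| = 18, |P∩Q| = 18.
|P △ Q| = |P| + |Q| − 2·|P∩Q| = 139.5 + 18 − 36 = 121.50.

121.50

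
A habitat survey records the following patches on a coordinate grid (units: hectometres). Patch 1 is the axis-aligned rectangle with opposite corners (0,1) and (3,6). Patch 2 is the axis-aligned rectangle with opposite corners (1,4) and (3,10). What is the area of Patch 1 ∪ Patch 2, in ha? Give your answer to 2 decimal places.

23.00

By inclusion–exclusion:
Individual areas: |Patch 1| = 15, |Patch 2| = 12.
|Patch 1∩Patch 2|: x∈[1,3], y∈[4,6] → 2·2 = 4.
|Patch 1 ∪ Patch 2| = 27 − 4 = 23.00.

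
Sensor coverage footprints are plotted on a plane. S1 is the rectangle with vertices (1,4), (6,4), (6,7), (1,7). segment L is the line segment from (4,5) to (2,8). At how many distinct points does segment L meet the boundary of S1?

The segment meets the boundary at (2.667,7).

1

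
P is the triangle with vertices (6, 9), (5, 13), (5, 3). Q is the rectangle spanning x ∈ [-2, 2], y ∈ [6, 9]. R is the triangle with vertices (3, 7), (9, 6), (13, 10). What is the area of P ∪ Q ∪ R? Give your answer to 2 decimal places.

By inclusion–exclusion:
Individual areas: |P| = 5, |Q| = 12, |R| = 14.
|P∩Q| = 0.
|P∩R| = 0.7661.
|Q∩R| = 0.
|P∩Q∩R| = 0.
|P ∪ Q ∪ R| = 31 − 0.7661 + 0 = 30.23.

30.23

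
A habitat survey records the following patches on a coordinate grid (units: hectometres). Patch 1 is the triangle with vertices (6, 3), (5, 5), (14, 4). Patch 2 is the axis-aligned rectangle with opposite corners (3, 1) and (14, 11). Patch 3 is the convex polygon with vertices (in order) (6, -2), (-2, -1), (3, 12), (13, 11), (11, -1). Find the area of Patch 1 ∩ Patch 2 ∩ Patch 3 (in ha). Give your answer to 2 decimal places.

The intersection is the polygon with vertices (11.873,4.236), (11.787,3.723), (6,3), (5,5).
By the shoelace formula its area is 7.94.

7.94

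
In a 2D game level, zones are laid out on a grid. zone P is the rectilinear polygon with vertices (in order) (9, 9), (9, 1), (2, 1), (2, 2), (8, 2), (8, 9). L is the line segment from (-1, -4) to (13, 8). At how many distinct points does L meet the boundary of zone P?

4

The segment meets the boundary at (9,4.571), (8,3.714), (6,2), (4.833,1).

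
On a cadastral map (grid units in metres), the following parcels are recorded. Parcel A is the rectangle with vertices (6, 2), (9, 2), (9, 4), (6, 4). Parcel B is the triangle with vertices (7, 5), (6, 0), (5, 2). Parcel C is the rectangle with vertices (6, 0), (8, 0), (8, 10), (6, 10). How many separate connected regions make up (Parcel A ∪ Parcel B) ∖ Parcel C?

2

(Parcel A ∪ Parcel B) ∖ Parcel C splits into 2 disjoint pieces (area 2, area 1.75).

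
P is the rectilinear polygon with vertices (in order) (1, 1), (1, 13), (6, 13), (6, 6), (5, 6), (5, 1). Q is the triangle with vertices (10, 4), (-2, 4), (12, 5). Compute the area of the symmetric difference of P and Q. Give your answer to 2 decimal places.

|P| = 55, |Q| = 6, |P∩Q| = 1.4286.
|P △ Q| = |P| + |Q| − 2·|P∩Q| = 55 + 6 − 2.8571 = 58.14.

58.14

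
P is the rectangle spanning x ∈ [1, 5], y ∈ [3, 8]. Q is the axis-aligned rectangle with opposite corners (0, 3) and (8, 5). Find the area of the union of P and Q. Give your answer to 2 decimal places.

By inclusion–exclusion:
Individual areas: |P| = 20, |Q| = 16.
|P∩Q|: x∈[1,5], y∈[3,5] → 4·2 = 8.
|P ∪ Q| = 36 − 8 = 28.00.

28.00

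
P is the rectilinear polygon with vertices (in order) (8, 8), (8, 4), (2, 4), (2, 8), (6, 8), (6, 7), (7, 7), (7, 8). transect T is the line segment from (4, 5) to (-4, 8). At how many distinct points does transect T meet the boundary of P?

The segment meets the boundary at (2,5.75).

1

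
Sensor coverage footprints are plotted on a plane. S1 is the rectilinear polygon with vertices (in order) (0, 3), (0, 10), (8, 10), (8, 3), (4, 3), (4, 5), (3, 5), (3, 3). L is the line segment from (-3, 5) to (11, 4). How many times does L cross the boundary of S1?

4

The segment meets the boundary at (8,4.214), (4,4.5), (3,4.571), (0,4.786).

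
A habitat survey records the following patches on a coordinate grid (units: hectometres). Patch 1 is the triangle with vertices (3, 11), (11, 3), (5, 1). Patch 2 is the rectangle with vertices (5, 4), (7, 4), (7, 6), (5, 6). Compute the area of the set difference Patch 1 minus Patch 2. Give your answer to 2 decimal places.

|Patch 1| = 32, |Patch 1∩Patch 2| = 4.
|Patch 1 ∖ Patch 2| = |Patch 1| − |Patch 1∩Patch 2| = 32 − 4 = 28.00.

28.00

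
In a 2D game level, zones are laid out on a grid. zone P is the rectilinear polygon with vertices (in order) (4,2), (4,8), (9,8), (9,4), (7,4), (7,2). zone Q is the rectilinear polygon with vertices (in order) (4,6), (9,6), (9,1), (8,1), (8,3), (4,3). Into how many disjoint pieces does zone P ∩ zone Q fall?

zone P ∩ zone Q is a single connected region.

1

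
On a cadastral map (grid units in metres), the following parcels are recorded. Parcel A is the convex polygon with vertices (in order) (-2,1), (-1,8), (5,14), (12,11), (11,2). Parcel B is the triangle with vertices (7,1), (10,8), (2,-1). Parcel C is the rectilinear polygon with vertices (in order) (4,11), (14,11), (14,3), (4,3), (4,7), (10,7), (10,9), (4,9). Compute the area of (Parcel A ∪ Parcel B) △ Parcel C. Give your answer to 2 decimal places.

|Parcel A ∪ Parcel B| = 137.0656.
|(Parcel A ∪ Parcel B) ∩ Parcel C| = 48.4444.
|(Parcel A ∪ Parcel B) △ Parcel C| = 137.0656 + 68 − 96.8889 = 108.18.

108.18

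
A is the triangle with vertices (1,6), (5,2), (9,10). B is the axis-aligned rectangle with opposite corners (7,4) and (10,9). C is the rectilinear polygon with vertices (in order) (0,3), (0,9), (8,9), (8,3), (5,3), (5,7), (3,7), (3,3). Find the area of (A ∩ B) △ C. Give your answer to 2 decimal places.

|A ∩ B| = 2.25.
|(A ∩ B) ∩ C| = 2.
|(A ∩ B) △ C| = 2.25 + 40 − 4 = 38.25.

38.25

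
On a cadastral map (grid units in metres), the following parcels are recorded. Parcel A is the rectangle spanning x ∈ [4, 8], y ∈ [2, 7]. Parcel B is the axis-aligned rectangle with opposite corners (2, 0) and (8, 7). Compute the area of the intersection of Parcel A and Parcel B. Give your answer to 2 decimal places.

20.00

|Parcel A∩Parcel B|: x∈[4,8], y∈[2,7] → 4·5 = 20.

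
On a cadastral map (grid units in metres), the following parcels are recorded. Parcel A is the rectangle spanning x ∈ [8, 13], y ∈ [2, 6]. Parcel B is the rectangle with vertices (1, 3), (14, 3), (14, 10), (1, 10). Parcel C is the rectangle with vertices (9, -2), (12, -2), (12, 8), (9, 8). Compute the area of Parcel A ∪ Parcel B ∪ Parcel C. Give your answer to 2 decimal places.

By inclusion–exclusion:
Individual areas: |Parcel A| = 20, |Parcel B| = 91, |Parcel C| = 30.
|Parcel A∩Parcel B|: x∈[8,13], y∈[3,6] → 5·3 = 15.
|Parcel A∩Parcel C|: x∈[9,12], y∈[2,6] → 3·4 = 12.
|Parcel B∩Parcel C|: x∈[9,12], y∈[3,8] → 3·5 = 15.
|Parcel A∩Parcel B∩Parcel C| = 9.
|Parcel A ∪ Parcel B ∪ Parcel C| = 141 − 42 + 9 = 108.00.

108.00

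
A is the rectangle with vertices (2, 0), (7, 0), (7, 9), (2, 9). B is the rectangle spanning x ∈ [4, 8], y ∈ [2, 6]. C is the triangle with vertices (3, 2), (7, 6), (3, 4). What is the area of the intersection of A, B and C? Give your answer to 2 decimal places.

The intersection is the polygon with vertices (4,4.5), (7,6), (4,3).
By the shoelace formula its area is 2.25.

2.25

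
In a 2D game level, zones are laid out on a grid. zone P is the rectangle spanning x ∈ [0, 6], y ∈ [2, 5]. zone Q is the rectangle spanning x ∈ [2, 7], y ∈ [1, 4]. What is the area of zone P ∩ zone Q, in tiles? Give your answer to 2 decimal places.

8.00

|zone P∩zone Q|: x∈[2,6], y∈[2,4] → 4·2 = 8.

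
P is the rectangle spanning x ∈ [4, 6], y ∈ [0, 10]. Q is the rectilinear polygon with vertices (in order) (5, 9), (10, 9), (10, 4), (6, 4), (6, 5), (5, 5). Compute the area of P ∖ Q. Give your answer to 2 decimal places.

16.00

|P| = 20, |P∩Q| = 4.
|P ∖ Q| = |P| − |P∩Q| = 20 − 4 = 16.00.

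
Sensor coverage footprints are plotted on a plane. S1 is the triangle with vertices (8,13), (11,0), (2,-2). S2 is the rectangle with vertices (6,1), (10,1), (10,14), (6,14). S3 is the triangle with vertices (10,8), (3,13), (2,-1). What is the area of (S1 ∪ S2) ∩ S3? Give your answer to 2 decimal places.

22.08

The region (S1 ∪ S2) ∩ S3 is the polygon with vertices (6,8), (6,10.857), (10,8), (2.727,-0.182).
By the shoelace formula its area is 22.08.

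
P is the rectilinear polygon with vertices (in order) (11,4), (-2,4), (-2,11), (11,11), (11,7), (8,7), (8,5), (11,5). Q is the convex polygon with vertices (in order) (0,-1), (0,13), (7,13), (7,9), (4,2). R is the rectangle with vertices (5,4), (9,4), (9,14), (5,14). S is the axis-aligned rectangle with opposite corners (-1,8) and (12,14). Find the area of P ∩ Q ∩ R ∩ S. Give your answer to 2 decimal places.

The intersection is the polygon with vertices (7,9), (6.571,8), (5,8), (5,11), (7,11).
By the shoelace formula its area is 5.79.

5.79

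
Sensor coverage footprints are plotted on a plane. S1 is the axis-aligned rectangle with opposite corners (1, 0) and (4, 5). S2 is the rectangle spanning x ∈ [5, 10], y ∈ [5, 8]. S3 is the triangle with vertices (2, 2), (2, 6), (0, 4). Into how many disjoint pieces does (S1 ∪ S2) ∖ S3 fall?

2

(S1 ∪ S2) ∖ S3 splits into 2 disjoint pieces (area 12.5, area 15).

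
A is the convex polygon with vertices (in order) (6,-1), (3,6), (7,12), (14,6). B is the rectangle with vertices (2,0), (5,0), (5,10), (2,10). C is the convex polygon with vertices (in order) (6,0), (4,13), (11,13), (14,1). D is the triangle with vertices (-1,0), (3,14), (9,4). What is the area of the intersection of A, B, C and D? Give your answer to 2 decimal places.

0.39

The intersection is the polygon with vertices (5,6.5), (4.688,8.531), (5,9).
By the shoelace formula its area is 0.39.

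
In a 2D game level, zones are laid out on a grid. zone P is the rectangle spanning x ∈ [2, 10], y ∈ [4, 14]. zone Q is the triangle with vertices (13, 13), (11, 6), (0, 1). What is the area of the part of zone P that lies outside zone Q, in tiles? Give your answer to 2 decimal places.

|zone P| = 80, |zone P∩zone Q| = 18.4016.
|zone P ∖ zone Q| = |zone P| − |zone P∩zone Q| = 80 − 18.4016 = 61.60.

61.60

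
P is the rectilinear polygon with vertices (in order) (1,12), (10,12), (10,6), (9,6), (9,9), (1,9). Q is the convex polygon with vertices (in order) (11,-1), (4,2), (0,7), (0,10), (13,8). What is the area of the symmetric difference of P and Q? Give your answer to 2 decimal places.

108.77

|P| = 30, |Q| = 88.5, |P∩Q| = 4.8654.
|P △ Q| = |P| + |Q| − 2·|P∩Q| = 30 + 88.5 − 9.7308 = 108.77.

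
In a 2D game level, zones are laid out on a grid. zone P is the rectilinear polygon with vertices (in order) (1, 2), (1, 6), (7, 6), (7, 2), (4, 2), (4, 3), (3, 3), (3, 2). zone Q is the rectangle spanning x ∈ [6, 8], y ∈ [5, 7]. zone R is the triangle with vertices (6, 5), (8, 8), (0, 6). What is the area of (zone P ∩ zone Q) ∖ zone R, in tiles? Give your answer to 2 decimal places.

0.67

|zone P ∩ zone Q| = 1.
|(zone P ∩ zone Q) ∩ zone R| = 0.3333.
|(zone P ∩ zone Q) ∖ zone R| = 1 − 0.3333 = 0.67.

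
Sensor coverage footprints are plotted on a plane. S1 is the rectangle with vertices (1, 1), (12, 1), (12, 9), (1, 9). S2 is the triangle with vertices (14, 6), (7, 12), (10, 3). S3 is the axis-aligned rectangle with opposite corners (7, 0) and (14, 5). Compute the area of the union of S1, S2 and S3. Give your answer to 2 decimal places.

109.80

By inclusion–exclusion:
Individual areas: |S1| = 88, |S2| = 22.5, |S3| = 35.
|S1∩S2| = 15.5357.
|S1∩S3|: x∈[7,12], y∈[1,5] → 5·4 = 20.
|S2∩S3| = 3.3333.
|S1∩S2∩S3| = 3.1667.
|S1 ∪ S2 ∪ S3| = 145.5 − 38.869 + 3.1667 = 109.80.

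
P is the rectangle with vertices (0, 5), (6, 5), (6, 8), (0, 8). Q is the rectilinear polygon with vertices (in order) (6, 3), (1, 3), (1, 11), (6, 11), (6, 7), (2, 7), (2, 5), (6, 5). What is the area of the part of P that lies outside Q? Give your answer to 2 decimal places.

|P| = 18, |P∩Q| = 7.
|P ∖ Q| = |P| − |P∩Q| = 18 − 7 = 11.00.

11.00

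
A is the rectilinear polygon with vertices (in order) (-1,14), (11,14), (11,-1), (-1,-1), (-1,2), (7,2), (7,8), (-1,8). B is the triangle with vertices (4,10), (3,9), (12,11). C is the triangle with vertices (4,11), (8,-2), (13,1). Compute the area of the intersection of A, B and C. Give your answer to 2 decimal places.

The intersection is the polygon with vertices (4.512,9.336), (4.296,10.037), (4.809,10.101), (5.333,9.518).
By the shoelace formula its area is 0.47.

0.47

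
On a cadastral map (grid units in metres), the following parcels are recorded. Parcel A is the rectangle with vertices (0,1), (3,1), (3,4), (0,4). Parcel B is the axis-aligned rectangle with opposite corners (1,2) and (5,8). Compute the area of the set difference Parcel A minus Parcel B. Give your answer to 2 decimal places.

5.00

|Parcel A∩Parcel B|: x∈[1,3], y∈[2,4] → 2·2 = 4.
|Parcel A| = 9.
|Parcel A ∖ Parcel B| = |Parcel A| − |Parcel A∩Parcel B| = 9 − 4 = 5.00.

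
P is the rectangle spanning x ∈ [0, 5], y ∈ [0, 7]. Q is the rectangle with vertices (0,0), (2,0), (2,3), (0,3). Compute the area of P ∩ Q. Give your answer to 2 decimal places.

6.00

|P∩Q|: x∈[0,2], y∈[0,3] → 2·3 = 6.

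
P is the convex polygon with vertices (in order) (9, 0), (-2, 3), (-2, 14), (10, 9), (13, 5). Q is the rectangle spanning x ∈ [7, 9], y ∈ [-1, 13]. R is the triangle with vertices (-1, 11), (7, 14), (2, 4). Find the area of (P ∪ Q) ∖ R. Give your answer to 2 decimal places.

114.85

|P ∪ Q| = 141.3788.
|(P ∪ Q) ∩ R| = 26.5279.
|(P ∪ Q) ∖ R| = 141.3788 − 26.5279 = 114.85.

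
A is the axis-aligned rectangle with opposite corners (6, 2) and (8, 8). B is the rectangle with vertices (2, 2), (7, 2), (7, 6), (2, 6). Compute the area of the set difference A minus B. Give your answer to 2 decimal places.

8.00

|A∩B|: x∈[6,7], y∈[2,6] → 1·4 = 4.
|A| = 12.
|A ∖ B| = |A| − |A∩B| = 12 − 4 = 8.00.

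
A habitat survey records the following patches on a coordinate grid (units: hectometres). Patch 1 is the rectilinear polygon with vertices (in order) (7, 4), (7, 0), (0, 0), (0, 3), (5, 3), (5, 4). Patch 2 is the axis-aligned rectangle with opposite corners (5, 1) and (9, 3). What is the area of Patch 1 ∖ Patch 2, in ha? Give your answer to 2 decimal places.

19.00

|Patch 1| = 23, |Patch 1∩Patch 2| = 4.
|Patch 1 ∖ Patch 2| = |Patch 1| − |Patch 1∩Patch 2| = 23 − 4 = 19.00.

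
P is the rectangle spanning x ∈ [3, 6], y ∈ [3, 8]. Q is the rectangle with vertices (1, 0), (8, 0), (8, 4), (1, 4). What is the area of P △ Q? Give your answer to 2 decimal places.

|P∩Q|: x∈[3,6], y∈[3,4] → 3·1 = 3.
|P △ Q| = |P| + |Q| − 2·|P∩Q| = 15 + 28 − 6 = 37.00.

37.00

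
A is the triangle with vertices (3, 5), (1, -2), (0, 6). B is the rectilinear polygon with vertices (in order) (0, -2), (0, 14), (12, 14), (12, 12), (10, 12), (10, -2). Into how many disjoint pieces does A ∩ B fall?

A ∩ B is a single connected region.

1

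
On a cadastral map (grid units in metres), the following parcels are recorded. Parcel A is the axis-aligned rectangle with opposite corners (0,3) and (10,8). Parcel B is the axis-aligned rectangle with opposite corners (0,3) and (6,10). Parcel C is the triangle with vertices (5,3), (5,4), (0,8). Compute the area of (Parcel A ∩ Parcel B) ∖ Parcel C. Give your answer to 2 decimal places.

27.50

|Parcel A ∩ Parcel B| = 30.
|(Parcel A ∩ Parcel B) ∩ Parcel C| = 2.5.
|(Parcel A ∩ Parcel B) ∖ Parcel C| = 30 − 2.5 = 27.50.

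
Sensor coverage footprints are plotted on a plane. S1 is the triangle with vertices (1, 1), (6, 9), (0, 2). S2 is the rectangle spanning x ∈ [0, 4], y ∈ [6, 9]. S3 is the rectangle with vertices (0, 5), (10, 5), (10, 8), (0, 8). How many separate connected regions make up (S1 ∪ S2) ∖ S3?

3

(S1 ∪ S2) ∖ S3 splits into 3 disjoint pieces (area 0.1161, area 4.6429, area 4).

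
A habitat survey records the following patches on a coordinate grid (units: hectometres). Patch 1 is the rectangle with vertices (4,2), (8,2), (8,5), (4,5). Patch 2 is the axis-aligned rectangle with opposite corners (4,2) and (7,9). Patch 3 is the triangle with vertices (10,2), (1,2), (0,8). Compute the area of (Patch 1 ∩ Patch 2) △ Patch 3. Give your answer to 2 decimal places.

20.40

|Patch 1 ∩ Patch 2| = 9.
|(Patch 1 ∩ Patch 2) ∩ Patch 3| = 7.8.
|(Patch 1 ∩ Patch 2) △ Patch 3| = 9 + 27 − 15.6 = 20.40.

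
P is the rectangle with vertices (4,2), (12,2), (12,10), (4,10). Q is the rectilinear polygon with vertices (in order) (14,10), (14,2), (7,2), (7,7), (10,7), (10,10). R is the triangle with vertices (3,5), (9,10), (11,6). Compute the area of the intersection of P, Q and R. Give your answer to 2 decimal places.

The intersection is the polygon with vertices (7,7), (10,7), (10,8), (11,6), (7,5.5).
By the shoelace formula its area is 5.00.

5.00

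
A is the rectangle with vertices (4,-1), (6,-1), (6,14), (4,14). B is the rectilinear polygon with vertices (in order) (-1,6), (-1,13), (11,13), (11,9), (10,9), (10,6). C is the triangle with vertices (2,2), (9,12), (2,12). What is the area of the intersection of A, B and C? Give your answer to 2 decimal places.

The intersection is the polygon with vertices (4,6), (4,12), (6,12), (6,7.714), (4.8,6).
By the shoelace formula its area is 10.97.

10.97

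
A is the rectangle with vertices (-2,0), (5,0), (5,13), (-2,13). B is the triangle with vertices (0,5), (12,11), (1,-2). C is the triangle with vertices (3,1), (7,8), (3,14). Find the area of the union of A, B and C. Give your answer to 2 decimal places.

113.08

By inclusion–exclusion:
Individual areas: |A| = 91, |B| = 45, |C| = 26.
|A∩B| = 26.3174.
|A∩C| = 19.1667.
|B∩C| = 11.9375.
|A∩B∩C| = 8.5.
|A ∪ B ∪ C| = 162 − 57.4216 + 8.5 = 113.08.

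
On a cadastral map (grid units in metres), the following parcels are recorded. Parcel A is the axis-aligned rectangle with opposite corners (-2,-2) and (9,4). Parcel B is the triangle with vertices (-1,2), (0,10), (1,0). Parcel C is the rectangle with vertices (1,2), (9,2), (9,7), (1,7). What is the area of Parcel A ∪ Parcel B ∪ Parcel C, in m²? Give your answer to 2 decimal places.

94.05

By inclusion–exclusion:
Individual areas: |Parcel A| = 66, |Parcel B| = 9, |Parcel C| = 40.
|Parcel A∩Parcel B| = 4.95.
|Parcel A∩Parcel C|: x∈[1,9], y∈[2,4] → 8·2 = 16.
|Parcel B∩Parcel C| = 0.
|Parcel A∩Parcel B∩Parcel C| = 0.
|Parcel A ∪ Parcel B ∪ Parcel C| = 115 − 20.95 + 0 = 94.05.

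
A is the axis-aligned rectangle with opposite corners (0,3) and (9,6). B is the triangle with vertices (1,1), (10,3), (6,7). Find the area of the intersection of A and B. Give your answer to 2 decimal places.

13.25

The intersection is the polygon with vertices (9,3), (2.667,3), (5.167,6), (7,6), (9,4).
By the shoelace formula its area is 13.25.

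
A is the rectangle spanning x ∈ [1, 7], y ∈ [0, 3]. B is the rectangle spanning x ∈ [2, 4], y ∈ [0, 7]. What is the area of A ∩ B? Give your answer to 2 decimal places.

|A∩B|: x∈[2,4], y∈[0,3] → 2·3 = 6.

6.00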